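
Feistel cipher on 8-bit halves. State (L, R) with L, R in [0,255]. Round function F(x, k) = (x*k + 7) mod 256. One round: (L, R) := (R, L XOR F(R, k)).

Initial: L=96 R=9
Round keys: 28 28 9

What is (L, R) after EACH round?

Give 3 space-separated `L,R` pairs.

Round 1 (k=28): L=9 R=99
Round 2 (k=28): L=99 R=210
Round 3 (k=9): L=210 R=10

Answer: 9,99 99,210 210,10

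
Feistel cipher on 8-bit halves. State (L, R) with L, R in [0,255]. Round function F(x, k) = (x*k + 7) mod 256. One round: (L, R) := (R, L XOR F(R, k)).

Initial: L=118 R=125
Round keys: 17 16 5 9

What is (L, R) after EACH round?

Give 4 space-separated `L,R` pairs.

Round 1 (k=17): L=125 R=34
Round 2 (k=16): L=34 R=90
Round 3 (k=5): L=90 R=235
Round 4 (k=9): L=235 R=16

Answer: 125,34 34,90 90,235 235,16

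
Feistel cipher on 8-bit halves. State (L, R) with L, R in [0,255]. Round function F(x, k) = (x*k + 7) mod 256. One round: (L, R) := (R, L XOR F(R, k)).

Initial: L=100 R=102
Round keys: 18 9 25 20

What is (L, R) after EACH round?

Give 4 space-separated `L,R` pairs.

Answer: 102,87 87,112 112,160 160,247

Derivation:
Round 1 (k=18): L=102 R=87
Round 2 (k=9): L=87 R=112
Round 3 (k=25): L=112 R=160
Round 4 (k=20): L=160 R=247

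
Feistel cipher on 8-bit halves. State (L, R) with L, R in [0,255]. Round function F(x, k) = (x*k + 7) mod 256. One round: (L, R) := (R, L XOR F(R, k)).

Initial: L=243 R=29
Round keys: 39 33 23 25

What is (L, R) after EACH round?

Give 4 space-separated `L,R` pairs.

Answer: 29,129 129,181 181,203 203,111

Derivation:
Round 1 (k=39): L=29 R=129
Round 2 (k=33): L=129 R=181
Round 3 (k=23): L=181 R=203
Round 4 (k=25): L=203 R=111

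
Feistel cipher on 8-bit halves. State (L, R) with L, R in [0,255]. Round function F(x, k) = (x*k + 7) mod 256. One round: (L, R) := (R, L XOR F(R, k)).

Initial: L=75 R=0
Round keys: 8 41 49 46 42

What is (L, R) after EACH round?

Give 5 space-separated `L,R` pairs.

Answer: 0,76 76,51 51,134 134,40 40,17

Derivation:
Round 1 (k=8): L=0 R=76
Round 2 (k=41): L=76 R=51
Round 3 (k=49): L=51 R=134
Round 4 (k=46): L=134 R=40
Round 5 (k=42): L=40 R=17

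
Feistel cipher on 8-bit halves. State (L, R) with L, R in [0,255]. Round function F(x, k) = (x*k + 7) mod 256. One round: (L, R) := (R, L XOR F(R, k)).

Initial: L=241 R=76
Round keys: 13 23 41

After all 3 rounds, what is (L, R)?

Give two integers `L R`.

Round 1 (k=13): L=76 R=18
Round 2 (k=23): L=18 R=233
Round 3 (k=41): L=233 R=74

Answer: 233 74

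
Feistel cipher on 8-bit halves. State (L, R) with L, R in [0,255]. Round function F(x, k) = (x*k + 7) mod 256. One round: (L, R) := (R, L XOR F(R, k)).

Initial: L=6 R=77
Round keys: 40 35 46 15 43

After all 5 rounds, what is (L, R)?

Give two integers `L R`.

Round 1 (k=40): L=77 R=9
Round 2 (k=35): L=9 R=15
Round 3 (k=46): L=15 R=176
Round 4 (k=15): L=176 R=88
Round 5 (k=43): L=88 R=127

Answer: 88 127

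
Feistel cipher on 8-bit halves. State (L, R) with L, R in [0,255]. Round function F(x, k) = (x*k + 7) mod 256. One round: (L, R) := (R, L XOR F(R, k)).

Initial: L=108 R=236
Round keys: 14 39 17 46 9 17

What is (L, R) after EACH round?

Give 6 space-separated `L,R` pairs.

Round 1 (k=14): L=236 R=131
Round 2 (k=39): L=131 R=16
Round 3 (k=17): L=16 R=148
Round 4 (k=46): L=148 R=143
Round 5 (k=9): L=143 R=154
Round 6 (k=17): L=154 R=206

Answer: 236,131 131,16 16,148 148,143 143,154 154,206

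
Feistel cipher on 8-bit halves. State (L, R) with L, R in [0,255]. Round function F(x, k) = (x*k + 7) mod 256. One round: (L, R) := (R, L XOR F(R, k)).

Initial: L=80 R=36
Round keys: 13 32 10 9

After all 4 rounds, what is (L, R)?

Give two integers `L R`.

Answer: 46 230

Derivation:
Round 1 (k=13): L=36 R=139
Round 2 (k=32): L=139 R=67
Round 3 (k=10): L=67 R=46
Round 4 (k=9): L=46 R=230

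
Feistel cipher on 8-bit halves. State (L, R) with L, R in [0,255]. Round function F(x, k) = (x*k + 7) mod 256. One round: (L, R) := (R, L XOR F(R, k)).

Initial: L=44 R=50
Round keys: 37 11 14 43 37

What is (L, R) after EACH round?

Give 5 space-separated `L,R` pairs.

Answer: 50,109 109,132 132,82 82,73 73,198

Derivation:
Round 1 (k=37): L=50 R=109
Round 2 (k=11): L=109 R=132
Round 3 (k=14): L=132 R=82
Round 4 (k=43): L=82 R=73
Round 5 (k=37): L=73 R=198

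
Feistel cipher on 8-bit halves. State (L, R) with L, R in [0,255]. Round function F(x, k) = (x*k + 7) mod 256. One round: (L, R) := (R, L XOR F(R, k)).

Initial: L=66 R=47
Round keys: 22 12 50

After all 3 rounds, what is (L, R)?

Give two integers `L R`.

Round 1 (k=22): L=47 R=83
Round 2 (k=12): L=83 R=196
Round 3 (k=50): L=196 R=28

Answer: 196 28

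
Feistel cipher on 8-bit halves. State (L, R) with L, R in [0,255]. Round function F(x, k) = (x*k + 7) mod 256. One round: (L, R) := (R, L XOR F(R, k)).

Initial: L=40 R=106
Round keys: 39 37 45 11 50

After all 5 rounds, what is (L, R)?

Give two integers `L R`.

Answer: 129 213

Derivation:
Round 1 (k=39): L=106 R=5
Round 2 (k=37): L=5 R=170
Round 3 (k=45): L=170 R=236
Round 4 (k=11): L=236 R=129
Round 5 (k=50): L=129 R=213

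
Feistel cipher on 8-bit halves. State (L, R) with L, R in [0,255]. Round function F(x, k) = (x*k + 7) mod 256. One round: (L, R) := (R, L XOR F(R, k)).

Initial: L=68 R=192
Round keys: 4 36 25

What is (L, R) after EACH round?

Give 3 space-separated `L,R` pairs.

Round 1 (k=4): L=192 R=67
Round 2 (k=36): L=67 R=179
Round 3 (k=25): L=179 R=193

Answer: 192,67 67,179 179,193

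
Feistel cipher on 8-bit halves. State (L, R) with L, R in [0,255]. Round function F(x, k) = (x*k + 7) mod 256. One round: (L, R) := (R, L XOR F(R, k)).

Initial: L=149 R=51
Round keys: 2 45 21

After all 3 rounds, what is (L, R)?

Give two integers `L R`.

Round 1 (k=2): L=51 R=248
Round 2 (k=45): L=248 R=172
Round 3 (k=21): L=172 R=219

Answer: 172 219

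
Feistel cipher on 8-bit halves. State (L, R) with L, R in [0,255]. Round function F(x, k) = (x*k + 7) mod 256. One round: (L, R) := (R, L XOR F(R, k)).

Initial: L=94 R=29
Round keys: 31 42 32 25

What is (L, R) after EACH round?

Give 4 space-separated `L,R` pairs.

Round 1 (k=31): L=29 R=212
Round 2 (k=42): L=212 R=210
Round 3 (k=32): L=210 R=147
Round 4 (k=25): L=147 R=176

Answer: 29,212 212,210 210,147 147,176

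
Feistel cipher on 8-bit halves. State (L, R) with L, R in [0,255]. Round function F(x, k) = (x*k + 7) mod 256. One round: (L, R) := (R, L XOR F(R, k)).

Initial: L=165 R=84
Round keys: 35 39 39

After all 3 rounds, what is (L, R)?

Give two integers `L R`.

Answer: 133 108

Derivation:
Round 1 (k=35): L=84 R=38
Round 2 (k=39): L=38 R=133
Round 3 (k=39): L=133 R=108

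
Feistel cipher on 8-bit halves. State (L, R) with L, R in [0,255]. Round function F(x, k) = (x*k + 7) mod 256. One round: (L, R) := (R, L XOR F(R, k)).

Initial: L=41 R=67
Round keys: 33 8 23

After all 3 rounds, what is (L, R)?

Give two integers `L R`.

Round 1 (k=33): L=67 R=131
Round 2 (k=8): L=131 R=92
Round 3 (k=23): L=92 R=200

Answer: 92 200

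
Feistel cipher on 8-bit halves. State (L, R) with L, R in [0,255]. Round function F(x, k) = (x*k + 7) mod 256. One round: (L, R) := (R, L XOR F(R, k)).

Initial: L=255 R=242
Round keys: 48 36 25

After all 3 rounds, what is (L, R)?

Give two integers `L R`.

Answer: 149 12

Derivation:
Round 1 (k=48): L=242 R=152
Round 2 (k=36): L=152 R=149
Round 3 (k=25): L=149 R=12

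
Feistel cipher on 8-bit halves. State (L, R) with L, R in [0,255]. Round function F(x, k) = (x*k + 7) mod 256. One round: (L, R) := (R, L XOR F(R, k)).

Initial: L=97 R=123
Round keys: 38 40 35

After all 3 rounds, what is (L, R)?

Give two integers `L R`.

Round 1 (k=38): L=123 R=40
Round 2 (k=40): L=40 R=60
Round 3 (k=35): L=60 R=19

Answer: 60 19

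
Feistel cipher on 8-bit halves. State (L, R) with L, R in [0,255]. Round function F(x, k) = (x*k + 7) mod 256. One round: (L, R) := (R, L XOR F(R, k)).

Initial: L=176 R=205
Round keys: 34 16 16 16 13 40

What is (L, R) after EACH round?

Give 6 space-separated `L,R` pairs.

Round 1 (k=34): L=205 R=241
Round 2 (k=16): L=241 R=218
Round 3 (k=16): L=218 R=86
Round 4 (k=16): L=86 R=189
Round 5 (k=13): L=189 R=246
Round 6 (k=40): L=246 R=202

Answer: 205,241 241,218 218,86 86,189 189,246 246,202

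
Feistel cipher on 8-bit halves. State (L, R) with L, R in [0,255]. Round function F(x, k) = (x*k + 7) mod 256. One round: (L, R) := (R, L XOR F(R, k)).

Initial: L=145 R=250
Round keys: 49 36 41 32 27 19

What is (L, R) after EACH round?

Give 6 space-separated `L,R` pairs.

Answer: 250,112 112,61 61,188 188,186 186,25 25,88

Derivation:
Round 1 (k=49): L=250 R=112
Round 2 (k=36): L=112 R=61
Round 3 (k=41): L=61 R=188
Round 4 (k=32): L=188 R=186
Round 5 (k=27): L=186 R=25
Round 6 (k=19): L=25 R=88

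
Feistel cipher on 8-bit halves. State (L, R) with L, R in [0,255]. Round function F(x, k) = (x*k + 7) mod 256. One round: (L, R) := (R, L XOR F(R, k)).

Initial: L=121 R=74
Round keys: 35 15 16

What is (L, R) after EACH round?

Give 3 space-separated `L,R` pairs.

Answer: 74,92 92,33 33,75

Derivation:
Round 1 (k=35): L=74 R=92
Round 2 (k=15): L=92 R=33
Round 3 (k=16): L=33 R=75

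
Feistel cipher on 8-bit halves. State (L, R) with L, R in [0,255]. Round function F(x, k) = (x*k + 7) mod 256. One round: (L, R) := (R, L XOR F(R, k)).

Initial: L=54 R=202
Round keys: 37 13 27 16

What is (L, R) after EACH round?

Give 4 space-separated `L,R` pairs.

Round 1 (k=37): L=202 R=15
Round 2 (k=13): L=15 R=0
Round 3 (k=27): L=0 R=8
Round 4 (k=16): L=8 R=135

Answer: 202,15 15,0 0,8 8,135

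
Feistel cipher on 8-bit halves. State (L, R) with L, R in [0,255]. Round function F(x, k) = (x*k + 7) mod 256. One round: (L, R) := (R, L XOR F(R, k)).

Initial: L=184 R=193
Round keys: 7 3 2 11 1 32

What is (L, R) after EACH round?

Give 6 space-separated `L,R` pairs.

Answer: 193,246 246,40 40,161 161,218 218,64 64,221

Derivation:
Round 1 (k=7): L=193 R=246
Round 2 (k=3): L=246 R=40
Round 3 (k=2): L=40 R=161
Round 4 (k=11): L=161 R=218
Round 5 (k=1): L=218 R=64
Round 6 (k=32): L=64 R=221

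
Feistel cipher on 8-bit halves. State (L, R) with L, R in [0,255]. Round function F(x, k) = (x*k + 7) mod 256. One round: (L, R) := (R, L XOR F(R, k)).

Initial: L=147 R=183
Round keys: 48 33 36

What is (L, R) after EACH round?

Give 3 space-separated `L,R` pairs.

Answer: 183,196 196,252 252,179

Derivation:
Round 1 (k=48): L=183 R=196
Round 2 (k=33): L=196 R=252
Round 3 (k=36): L=252 R=179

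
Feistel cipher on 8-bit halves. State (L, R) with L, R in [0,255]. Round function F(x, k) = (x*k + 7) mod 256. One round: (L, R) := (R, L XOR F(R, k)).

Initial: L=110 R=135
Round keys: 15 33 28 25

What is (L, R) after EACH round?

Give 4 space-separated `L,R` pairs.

Answer: 135,158 158,226 226,33 33,162

Derivation:
Round 1 (k=15): L=135 R=158
Round 2 (k=33): L=158 R=226
Round 3 (k=28): L=226 R=33
Round 4 (k=25): L=33 R=162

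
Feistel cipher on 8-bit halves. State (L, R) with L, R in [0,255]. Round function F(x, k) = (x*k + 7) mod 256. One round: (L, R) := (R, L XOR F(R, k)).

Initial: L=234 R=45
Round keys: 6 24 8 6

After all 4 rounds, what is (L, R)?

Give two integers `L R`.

Answer: 232 181

Derivation:
Round 1 (k=6): L=45 R=255
Round 2 (k=24): L=255 R=194
Round 3 (k=8): L=194 R=232
Round 4 (k=6): L=232 R=181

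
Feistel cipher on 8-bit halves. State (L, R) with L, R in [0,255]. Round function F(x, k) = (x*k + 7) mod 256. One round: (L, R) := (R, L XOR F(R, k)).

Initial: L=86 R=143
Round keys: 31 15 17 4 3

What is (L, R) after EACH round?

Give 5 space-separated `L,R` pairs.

Answer: 143,14 14,86 86,179 179,133 133,37

Derivation:
Round 1 (k=31): L=143 R=14
Round 2 (k=15): L=14 R=86
Round 3 (k=17): L=86 R=179
Round 4 (k=4): L=179 R=133
Round 5 (k=3): L=133 R=37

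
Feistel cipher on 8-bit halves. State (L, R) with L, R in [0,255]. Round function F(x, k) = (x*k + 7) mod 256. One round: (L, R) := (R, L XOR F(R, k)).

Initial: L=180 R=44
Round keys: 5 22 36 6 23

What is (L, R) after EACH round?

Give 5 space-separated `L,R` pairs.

Round 1 (k=5): L=44 R=87
Round 2 (k=22): L=87 R=173
Round 3 (k=36): L=173 R=12
Round 4 (k=6): L=12 R=226
Round 5 (k=23): L=226 R=89

Answer: 44,87 87,173 173,12 12,226 226,89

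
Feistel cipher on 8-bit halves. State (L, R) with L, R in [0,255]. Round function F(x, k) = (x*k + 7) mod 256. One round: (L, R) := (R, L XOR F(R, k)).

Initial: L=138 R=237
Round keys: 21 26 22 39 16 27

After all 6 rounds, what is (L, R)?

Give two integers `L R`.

Round 1 (k=21): L=237 R=242
Round 2 (k=26): L=242 R=118
Round 3 (k=22): L=118 R=217
Round 4 (k=39): L=217 R=96
Round 5 (k=16): L=96 R=222
Round 6 (k=27): L=222 R=17

Answer: 222 17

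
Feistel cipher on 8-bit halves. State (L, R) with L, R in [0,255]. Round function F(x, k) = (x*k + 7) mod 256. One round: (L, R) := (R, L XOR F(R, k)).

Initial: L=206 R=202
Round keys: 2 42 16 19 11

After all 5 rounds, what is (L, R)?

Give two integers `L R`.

Answer: 126 19

Derivation:
Round 1 (k=2): L=202 R=85
Round 2 (k=42): L=85 R=51
Round 3 (k=16): L=51 R=98
Round 4 (k=19): L=98 R=126
Round 5 (k=11): L=126 R=19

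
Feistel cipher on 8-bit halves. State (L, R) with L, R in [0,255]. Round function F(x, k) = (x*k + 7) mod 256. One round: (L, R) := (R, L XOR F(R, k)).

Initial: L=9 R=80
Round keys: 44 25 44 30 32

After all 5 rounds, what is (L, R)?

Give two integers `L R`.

Answer: 184 234

Derivation:
Round 1 (k=44): L=80 R=206
Round 2 (k=25): L=206 R=117
Round 3 (k=44): L=117 R=237
Round 4 (k=30): L=237 R=184
Round 5 (k=32): L=184 R=234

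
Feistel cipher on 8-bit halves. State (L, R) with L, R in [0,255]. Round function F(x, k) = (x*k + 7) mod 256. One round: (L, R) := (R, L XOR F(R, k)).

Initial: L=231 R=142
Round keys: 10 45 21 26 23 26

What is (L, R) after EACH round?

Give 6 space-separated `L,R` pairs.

Round 1 (k=10): L=142 R=116
Round 2 (k=45): L=116 R=229
Round 3 (k=21): L=229 R=164
Round 4 (k=26): L=164 R=74
Round 5 (k=23): L=74 R=9
Round 6 (k=26): L=9 R=187

Answer: 142,116 116,229 229,164 164,74 74,9 9,187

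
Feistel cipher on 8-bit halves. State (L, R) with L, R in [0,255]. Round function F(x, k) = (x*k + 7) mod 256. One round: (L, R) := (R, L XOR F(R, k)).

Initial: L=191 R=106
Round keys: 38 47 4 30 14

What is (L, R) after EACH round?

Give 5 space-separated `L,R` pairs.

Answer: 106,124 124,161 161,247 247,88 88,32

Derivation:
Round 1 (k=38): L=106 R=124
Round 2 (k=47): L=124 R=161
Round 3 (k=4): L=161 R=247
Round 4 (k=30): L=247 R=88
Round 5 (k=14): L=88 R=32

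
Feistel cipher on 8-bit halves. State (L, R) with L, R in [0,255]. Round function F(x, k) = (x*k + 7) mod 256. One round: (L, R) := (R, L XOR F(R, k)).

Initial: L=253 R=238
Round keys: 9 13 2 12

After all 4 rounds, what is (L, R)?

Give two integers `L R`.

Round 1 (k=9): L=238 R=152
Round 2 (k=13): L=152 R=81
Round 3 (k=2): L=81 R=49
Round 4 (k=12): L=49 R=2

Answer: 49 2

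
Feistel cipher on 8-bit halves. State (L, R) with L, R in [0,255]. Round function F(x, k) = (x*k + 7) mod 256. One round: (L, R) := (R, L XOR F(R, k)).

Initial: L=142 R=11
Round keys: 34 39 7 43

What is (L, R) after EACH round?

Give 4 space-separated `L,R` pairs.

Round 1 (k=34): L=11 R=243
Round 2 (k=39): L=243 R=7
Round 3 (k=7): L=7 R=203
Round 4 (k=43): L=203 R=39

Answer: 11,243 243,7 7,203 203,39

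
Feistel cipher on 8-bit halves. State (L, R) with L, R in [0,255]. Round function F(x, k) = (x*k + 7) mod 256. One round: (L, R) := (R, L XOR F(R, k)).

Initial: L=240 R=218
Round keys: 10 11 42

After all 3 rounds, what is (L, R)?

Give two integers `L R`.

Answer: 138 208

Derivation:
Round 1 (k=10): L=218 R=123
Round 2 (k=11): L=123 R=138
Round 3 (k=42): L=138 R=208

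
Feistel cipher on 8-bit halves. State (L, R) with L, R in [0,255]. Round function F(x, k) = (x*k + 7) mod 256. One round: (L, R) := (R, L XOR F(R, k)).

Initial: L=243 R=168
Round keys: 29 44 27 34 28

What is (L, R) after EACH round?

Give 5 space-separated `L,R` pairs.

Answer: 168,252 252,255 255,16 16,216 216,183

Derivation:
Round 1 (k=29): L=168 R=252
Round 2 (k=44): L=252 R=255
Round 3 (k=27): L=255 R=16
Round 4 (k=34): L=16 R=216
Round 5 (k=28): L=216 R=183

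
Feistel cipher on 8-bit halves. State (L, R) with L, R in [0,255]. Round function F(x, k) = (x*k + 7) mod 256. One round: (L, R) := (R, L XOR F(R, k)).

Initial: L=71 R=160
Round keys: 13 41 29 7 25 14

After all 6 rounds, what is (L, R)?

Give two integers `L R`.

Answer: 107 131

Derivation:
Round 1 (k=13): L=160 R=96
Round 2 (k=41): L=96 R=199
Round 3 (k=29): L=199 R=242
Round 4 (k=7): L=242 R=98
Round 5 (k=25): L=98 R=107
Round 6 (k=14): L=107 R=131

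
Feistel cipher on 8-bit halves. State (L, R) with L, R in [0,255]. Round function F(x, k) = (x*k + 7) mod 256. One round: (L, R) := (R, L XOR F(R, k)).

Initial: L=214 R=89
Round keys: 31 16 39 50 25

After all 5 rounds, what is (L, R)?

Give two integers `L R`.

Round 1 (k=31): L=89 R=24
Round 2 (k=16): L=24 R=222
Round 3 (k=39): L=222 R=193
Round 4 (k=50): L=193 R=103
Round 5 (k=25): L=103 R=215

Answer: 103 215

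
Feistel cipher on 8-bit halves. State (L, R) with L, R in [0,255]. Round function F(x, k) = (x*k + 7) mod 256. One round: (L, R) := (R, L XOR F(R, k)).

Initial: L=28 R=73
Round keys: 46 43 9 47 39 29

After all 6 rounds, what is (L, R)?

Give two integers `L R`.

Round 1 (k=46): L=73 R=57
Round 2 (k=43): L=57 R=211
Round 3 (k=9): L=211 R=75
Round 4 (k=47): L=75 R=31
Round 5 (k=39): L=31 R=139
Round 6 (k=29): L=139 R=217

Answer: 139 217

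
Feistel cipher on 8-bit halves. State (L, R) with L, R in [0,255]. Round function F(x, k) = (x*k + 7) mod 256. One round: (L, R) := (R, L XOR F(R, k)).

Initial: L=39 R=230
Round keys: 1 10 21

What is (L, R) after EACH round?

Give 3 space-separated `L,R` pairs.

Round 1 (k=1): L=230 R=202
Round 2 (k=10): L=202 R=13
Round 3 (k=21): L=13 R=210

Answer: 230,202 202,13 13,210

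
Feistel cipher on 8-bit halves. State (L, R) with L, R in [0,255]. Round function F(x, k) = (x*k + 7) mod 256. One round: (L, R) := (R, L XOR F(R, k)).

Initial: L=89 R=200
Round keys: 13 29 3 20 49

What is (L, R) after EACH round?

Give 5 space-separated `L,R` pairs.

Answer: 200,118 118,173 173,120 120,202 202,201

Derivation:
Round 1 (k=13): L=200 R=118
Round 2 (k=29): L=118 R=173
Round 3 (k=3): L=173 R=120
Round 4 (k=20): L=120 R=202
Round 5 (k=49): L=202 R=201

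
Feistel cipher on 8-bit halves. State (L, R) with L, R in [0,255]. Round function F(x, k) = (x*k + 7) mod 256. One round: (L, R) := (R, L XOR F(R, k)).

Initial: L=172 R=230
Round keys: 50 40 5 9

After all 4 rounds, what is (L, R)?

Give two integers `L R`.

Round 1 (k=50): L=230 R=95
Round 2 (k=40): L=95 R=57
Round 3 (k=5): L=57 R=123
Round 4 (k=9): L=123 R=99

Answer: 123 99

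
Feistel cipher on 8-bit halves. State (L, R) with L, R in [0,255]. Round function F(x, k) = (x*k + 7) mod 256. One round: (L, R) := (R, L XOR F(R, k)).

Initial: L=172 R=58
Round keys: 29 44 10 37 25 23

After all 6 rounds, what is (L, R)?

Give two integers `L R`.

Answer: 125 208

Derivation:
Round 1 (k=29): L=58 R=53
Round 2 (k=44): L=53 R=25
Round 3 (k=10): L=25 R=52
Round 4 (k=37): L=52 R=146
Round 5 (k=25): L=146 R=125
Round 6 (k=23): L=125 R=208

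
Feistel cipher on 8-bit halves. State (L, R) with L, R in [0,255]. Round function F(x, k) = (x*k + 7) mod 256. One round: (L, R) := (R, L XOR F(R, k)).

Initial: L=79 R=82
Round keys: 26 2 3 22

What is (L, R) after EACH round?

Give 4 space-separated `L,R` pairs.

Answer: 82,20 20,125 125,106 106,94

Derivation:
Round 1 (k=26): L=82 R=20
Round 2 (k=2): L=20 R=125
Round 3 (k=3): L=125 R=106
Round 4 (k=22): L=106 R=94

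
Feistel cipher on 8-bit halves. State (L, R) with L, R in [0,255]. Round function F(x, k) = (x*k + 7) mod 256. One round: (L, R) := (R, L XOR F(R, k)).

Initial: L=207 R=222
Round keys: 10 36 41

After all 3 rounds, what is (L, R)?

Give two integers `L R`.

Round 1 (k=10): L=222 R=124
Round 2 (k=36): L=124 R=169
Round 3 (k=41): L=169 R=100

Answer: 169 100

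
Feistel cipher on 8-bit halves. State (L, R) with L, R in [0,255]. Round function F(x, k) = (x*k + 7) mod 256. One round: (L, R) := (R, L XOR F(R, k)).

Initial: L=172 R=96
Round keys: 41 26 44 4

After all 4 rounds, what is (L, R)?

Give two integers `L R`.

Round 1 (k=41): L=96 R=203
Round 2 (k=26): L=203 R=197
Round 3 (k=44): L=197 R=40
Round 4 (k=4): L=40 R=98

Answer: 40 98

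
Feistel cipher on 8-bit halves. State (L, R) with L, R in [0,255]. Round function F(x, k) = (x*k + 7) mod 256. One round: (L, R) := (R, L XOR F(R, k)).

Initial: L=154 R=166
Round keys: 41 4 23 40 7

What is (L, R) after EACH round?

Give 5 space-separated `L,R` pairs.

Answer: 166,7 7,133 133,253 253,10 10,176

Derivation:
Round 1 (k=41): L=166 R=7
Round 2 (k=4): L=7 R=133
Round 3 (k=23): L=133 R=253
Round 4 (k=40): L=253 R=10
Round 5 (k=7): L=10 R=176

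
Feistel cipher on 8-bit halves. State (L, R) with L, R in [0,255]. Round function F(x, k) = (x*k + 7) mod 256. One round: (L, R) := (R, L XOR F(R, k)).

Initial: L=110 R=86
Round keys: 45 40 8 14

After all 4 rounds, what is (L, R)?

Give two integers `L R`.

Answer: 4 214

Derivation:
Round 1 (k=45): L=86 R=75
Round 2 (k=40): L=75 R=233
Round 3 (k=8): L=233 R=4
Round 4 (k=14): L=4 R=214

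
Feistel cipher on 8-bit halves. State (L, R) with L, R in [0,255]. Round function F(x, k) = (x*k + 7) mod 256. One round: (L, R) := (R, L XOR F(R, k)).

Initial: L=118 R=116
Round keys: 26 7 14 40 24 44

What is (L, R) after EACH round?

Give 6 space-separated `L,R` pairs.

Answer: 116,185 185,98 98,218 218,117 117,37 37,22

Derivation:
Round 1 (k=26): L=116 R=185
Round 2 (k=7): L=185 R=98
Round 3 (k=14): L=98 R=218
Round 4 (k=40): L=218 R=117
Round 5 (k=24): L=117 R=37
Round 6 (k=44): L=37 R=22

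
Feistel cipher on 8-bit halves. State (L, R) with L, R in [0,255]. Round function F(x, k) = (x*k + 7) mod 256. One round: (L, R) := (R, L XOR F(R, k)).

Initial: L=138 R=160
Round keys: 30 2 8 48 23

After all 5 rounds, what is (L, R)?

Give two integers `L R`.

Answer: 102 115

Derivation:
Round 1 (k=30): L=160 R=77
Round 2 (k=2): L=77 R=1
Round 3 (k=8): L=1 R=66
Round 4 (k=48): L=66 R=102
Round 5 (k=23): L=102 R=115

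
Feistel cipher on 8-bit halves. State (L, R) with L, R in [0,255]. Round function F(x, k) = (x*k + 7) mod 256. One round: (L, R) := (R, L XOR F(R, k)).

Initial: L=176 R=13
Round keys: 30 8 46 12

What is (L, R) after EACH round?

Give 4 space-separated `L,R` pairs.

Answer: 13,61 61,226 226,158 158,141

Derivation:
Round 1 (k=30): L=13 R=61
Round 2 (k=8): L=61 R=226
Round 3 (k=46): L=226 R=158
Round 4 (k=12): L=158 R=141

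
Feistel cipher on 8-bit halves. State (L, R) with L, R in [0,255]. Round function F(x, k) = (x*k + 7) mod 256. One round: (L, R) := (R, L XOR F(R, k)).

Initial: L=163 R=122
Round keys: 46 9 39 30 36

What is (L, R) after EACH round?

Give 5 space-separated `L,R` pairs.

Answer: 122,80 80,173 173,50 50,78 78,205

Derivation:
Round 1 (k=46): L=122 R=80
Round 2 (k=9): L=80 R=173
Round 3 (k=39): L=173 R=50
Round 4 (k=30): L=50 R=78
Round 5 (k=36): L=78 R=205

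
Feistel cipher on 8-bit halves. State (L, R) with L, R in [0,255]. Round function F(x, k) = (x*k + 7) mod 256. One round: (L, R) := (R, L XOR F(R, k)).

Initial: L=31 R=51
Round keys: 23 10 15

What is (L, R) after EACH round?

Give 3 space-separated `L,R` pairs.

Answer: 51,131 131,22 22,210

Derivation:
Round 1 (k=23): L=51 R=131
Round 2 (k=10): L=131 R=22
Round 3 (k=15): L=22 R=210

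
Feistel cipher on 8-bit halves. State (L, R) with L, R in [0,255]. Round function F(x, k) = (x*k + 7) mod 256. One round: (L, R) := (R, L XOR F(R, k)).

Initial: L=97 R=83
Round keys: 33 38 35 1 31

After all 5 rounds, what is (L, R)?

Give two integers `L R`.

Round 1 (k=33): L=83 R=219
Round 2 (k=38): L=219 R=218
Round 3 (k=35): L=218 R=14
Round 4 (k=1): L=14 R=207
Round 5 (k=31): L=207 R=22

Answer: 207 22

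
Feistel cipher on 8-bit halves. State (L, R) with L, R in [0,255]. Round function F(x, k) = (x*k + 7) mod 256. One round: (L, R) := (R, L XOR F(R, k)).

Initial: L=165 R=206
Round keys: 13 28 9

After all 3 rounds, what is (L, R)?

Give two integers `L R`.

Answer: 105 96

Derivation:
Round 1 (k=13): L=206 R=216
Round 2 (k=28): L=216 R=105
Round 3 (k=9): L=105 R=96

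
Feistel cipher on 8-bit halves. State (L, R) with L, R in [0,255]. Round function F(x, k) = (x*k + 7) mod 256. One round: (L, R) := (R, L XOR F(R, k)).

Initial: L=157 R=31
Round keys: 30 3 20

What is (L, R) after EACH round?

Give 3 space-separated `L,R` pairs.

Round 1 (k=30): L=31 R=52
Round 2 (k=3): L=52 R=188
Round 3 (k=20): L=188 R=131

Answer: 31,52 52,188 188,131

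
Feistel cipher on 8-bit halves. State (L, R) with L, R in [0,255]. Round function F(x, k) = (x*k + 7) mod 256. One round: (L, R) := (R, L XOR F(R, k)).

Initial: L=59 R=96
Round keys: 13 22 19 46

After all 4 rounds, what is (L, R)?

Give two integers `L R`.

Answer: 120 24

Derivation:
Round 1 (k=13): L=96 R=220
Round 2 (k=22): L=220 R=143
Round 3 (k=19): L=143 R=120
Round 4 (k=46): L=120 R=24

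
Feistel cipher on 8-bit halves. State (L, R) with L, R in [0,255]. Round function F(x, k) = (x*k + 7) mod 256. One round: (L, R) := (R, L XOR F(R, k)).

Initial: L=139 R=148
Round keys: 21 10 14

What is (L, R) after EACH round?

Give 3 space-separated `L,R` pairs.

Round 1 (k=21): L=148 R=160
Round 2 (k=10): L=160 R=211
Round 3 (k=14): L=211 R=49

Answer: 148,160 160,211 211,49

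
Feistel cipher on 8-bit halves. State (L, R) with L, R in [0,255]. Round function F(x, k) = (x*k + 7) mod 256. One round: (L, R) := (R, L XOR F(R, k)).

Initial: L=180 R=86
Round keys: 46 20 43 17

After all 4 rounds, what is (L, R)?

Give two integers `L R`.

Round 1 (k=46): L=86 R=207
Round 2 (k=20): L=207 R=101
Round 3 (k=43): L=101 R=49
Round 4 (k=17): L=49 R=45

Answer: 49 45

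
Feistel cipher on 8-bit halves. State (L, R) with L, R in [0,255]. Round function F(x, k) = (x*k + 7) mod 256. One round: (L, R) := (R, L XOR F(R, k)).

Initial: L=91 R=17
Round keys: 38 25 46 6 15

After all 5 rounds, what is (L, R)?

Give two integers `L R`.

Answer: 97 47

Derivation:
Round 1 (k=38): L=17 R=214
Round 2 (k=25): L=214 R=252
Round 3 (k=46): L=252 R=153
Round 4 (k=6): L=153 R=97
Round 5 (k=15): L=97 R=47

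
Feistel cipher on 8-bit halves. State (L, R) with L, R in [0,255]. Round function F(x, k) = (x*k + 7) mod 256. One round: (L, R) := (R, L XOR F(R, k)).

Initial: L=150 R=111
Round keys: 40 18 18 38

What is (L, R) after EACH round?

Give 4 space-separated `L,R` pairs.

Round 1 (k=40): L=111 R=201
Round 2 (k=18): L=201 R=70
Round 3 (k=18): L=70 R=58
Round 4 (k=38): L=58 R=229

Answer: 111,201 201,70 70,58 58,229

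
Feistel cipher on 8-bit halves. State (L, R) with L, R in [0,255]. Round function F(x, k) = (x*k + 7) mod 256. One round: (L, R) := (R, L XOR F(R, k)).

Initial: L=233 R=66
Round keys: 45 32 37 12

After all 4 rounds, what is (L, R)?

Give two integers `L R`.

Round 1 (k=45): L=66 R=72
Round 2 (k=32): L=72 R=69
Round 3 (k=37): L=69 R=72
Round 4 (k=12): L=72 R=34

Answer: 72 34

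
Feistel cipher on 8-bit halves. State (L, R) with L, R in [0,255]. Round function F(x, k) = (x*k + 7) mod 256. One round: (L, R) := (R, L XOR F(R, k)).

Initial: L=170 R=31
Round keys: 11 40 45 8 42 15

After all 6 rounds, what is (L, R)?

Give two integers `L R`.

Answer: 212 212

Derivation:
Round 1 (k=11): L=31 R=246
Round 2 (k=40): L=246 R=104
Round 3 (k=45): L=104 R=185
Round 4 (k=8): L=185 R=167
Round 5 (k=42): L=167 R=212
Round 6 (k=15): L=212 R=212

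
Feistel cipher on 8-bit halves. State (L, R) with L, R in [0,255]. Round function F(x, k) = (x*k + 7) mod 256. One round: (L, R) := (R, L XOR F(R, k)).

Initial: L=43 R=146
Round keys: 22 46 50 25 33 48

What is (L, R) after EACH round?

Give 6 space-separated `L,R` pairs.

Answer: 146,184 184,133 133,185 185,157 157,253 253,234

Derivation:
Round 1 (k=22): L=146 R=184
Round 2 (k=46): L=184 R=133
Round 3 (k=50): L=133 R=185
Round 4 (k=25): L=185 R=157
Round 5 (k=33): L=157 R=253
Round 6 (k=48): L=253 R=234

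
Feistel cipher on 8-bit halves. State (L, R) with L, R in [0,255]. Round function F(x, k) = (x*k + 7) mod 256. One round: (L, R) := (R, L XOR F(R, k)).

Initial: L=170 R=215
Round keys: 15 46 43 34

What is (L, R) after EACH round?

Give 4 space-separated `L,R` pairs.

Round 1 (k=15): L=215 R=10
Round 2 (k=46): L=10 R=4
Round 3 (k=43): L=4 R=185
Round 4 (k=34): L=185 R=157

Answer: 215,10 10,4 4,185 185,157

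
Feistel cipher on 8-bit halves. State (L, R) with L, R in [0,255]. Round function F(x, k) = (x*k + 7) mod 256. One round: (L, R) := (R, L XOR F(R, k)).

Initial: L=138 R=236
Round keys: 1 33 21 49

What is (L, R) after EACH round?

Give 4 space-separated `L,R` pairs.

Answer: 236,121 121,76 76,58 58,109

Derivation:
Round 1 (k=1): L=236 R=121
Round 2 (k=33): L=121 R=76
Round 3 (k=21): L=76 R=58
Round 4 (k=49): L=58 R=109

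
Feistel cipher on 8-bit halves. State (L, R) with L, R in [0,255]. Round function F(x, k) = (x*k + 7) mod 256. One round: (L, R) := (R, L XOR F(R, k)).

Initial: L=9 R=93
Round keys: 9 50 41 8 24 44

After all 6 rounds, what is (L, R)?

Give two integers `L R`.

Answer: 9 120

Derivation:
Round 1 (k=9): L=93 R=69
Round 2 (k=50): L=69 R=220
Round 3 (k=41): L=220 R=6
Round 4 (k=8): L=6 R=235
Round 5 (k=24): L=235 R=9
Round 6 (k=44): L=9 R=120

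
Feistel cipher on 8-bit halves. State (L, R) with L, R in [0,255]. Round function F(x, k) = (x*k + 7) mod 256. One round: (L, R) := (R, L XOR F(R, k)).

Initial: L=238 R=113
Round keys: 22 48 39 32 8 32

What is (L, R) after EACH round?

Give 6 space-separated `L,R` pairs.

Round 1 (k=22): L=113 R=83
Round 2 (k=48): L=83 R=230
Round 3 (k=39): L=230 R=66
Round 4 (k=32): L=66 R=161
Round 5 (k=8): L=161 R=77
Round 6 (k=32): L=77 R=6

Answer: 113,83 83,230 230,66 66,161 161,77 77,6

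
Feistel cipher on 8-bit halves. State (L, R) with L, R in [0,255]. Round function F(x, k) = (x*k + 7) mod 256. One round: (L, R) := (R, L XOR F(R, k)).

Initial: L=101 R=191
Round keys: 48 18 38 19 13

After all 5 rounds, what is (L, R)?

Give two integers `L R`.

Round 1 (k=48): L=191 R=178
Round 2 (k=18): L=178 R=52
Round 3 (k=38): L=52 R=13
Round 4 (k=19): L=13 R=202
Round 5 (k=13): L=202 R=68

Answer: 202 68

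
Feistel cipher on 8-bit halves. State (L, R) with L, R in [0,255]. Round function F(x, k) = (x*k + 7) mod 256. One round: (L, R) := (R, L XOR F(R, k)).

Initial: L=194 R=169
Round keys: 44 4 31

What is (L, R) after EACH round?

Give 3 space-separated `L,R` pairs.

Answer: 169,209 209,226 226,180

Derivation:
Round 1 (k=44): L=169 R=209
Round 2 (k=4): L=209 R=226
Round 3 (k=31): L=226 R=180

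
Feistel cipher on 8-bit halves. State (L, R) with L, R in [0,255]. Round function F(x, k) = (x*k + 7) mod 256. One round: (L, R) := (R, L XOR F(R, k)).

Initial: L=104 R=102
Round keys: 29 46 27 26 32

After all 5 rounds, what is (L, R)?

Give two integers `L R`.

Answer: 226 90

Derivation:
Round 1 (k=29): L=102 R=253
Round 2 (k=46): L=253 R=27
Round 3 (k=27): L=27 R=29
Round 4 (k=26): L=29 R=226
Round 5 (k=32): L=226 R=90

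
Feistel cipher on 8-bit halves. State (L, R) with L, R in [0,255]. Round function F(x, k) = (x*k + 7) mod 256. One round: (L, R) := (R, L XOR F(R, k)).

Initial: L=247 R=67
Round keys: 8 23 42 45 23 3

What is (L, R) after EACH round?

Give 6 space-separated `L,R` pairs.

Answer: 67,232 232,156 156,119 119,110 110,158 158,143

Derivation:
Round 1 (k=8): L=67 R=232
Round 2 (k=23): L=232 R=156
Round 3 (k=42): L=156 R=119
Round 4 (k=45): L=119 R=110
Round 5 (k=23): L=110 R=158
Round 6 (k=3): L=158 R=143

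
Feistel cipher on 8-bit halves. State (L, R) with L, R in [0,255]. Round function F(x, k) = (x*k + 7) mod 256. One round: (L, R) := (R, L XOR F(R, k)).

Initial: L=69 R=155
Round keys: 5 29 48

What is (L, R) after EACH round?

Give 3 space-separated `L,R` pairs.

Round 1 (k=5): L=155 R=75
Round 2 (k=29): L=75 R=29
Round 3 (k=48): L=29 R=60

Answer: 155,75 75,29 29,60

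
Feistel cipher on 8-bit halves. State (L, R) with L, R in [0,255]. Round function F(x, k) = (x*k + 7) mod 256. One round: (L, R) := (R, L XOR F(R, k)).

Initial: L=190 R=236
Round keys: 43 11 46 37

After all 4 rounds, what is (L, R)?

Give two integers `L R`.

Round 1 (k=43): L=236 R=21
Round 2 (k=11): L=21 R=2
Round 3 (k=46): L=2 R=118
Round 4 (k=37): L=118 R=23

Answer: 118 23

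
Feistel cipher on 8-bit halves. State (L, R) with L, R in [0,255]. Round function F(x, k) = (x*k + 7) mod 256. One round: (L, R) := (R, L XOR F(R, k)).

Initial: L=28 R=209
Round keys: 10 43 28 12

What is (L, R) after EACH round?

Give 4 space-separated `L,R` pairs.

Round 1 (k=10): L=209 R=45
Round 2 (k=43): L=45 R=71
Round 3 (k=28): L=71 R=230
Round 4 (k=12): L=230 R=136

Answer: 209,45 45,71 71,230 230,136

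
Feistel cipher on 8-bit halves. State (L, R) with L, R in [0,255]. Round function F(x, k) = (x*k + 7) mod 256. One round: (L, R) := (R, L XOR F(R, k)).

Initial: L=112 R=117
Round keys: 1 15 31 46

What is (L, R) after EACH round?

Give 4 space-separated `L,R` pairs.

Answer: 117,12 12,206 206,245 245,195

Derivation:
Round 1 (k=1): L=117 R=12
Round 2 (k=15): L=12 R=206
Round 3 (k=31): L=206 R=245
Round 4 (k=46): L=245 R=195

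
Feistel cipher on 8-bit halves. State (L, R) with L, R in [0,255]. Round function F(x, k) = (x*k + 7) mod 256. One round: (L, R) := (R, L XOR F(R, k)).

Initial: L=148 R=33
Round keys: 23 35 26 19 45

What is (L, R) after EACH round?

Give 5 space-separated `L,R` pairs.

Answer: 33,106 106,164 164,197 197,2 2,164

Derivation:
Round 1 (k=23): L=33 R=106
Round 2 (k=35): L=106 R=164
Round 3 (k=26): L=164 R=197
Round 4 (k=19): L=197 R=2
Round 5 (k=45): L=2 R=164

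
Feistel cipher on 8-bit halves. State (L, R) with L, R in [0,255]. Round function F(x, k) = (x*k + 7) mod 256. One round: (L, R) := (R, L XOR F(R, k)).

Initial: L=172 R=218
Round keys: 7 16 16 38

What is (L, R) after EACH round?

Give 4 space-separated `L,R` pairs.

Answer: 218,81 81,205 205,134 134,38

Derivation:
Round 1 (k=7): L=218 R=81
Round 2 (k=16): L=81 R=205
Round 3 (k=16): L=205 R=134
Round 4 (k=38): L=134 R=38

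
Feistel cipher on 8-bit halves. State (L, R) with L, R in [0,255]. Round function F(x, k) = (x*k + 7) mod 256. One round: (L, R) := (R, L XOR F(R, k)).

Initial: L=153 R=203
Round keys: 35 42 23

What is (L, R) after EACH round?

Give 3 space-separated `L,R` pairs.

Answer: 203,81 81,154 154,140

Derivation:
Round 1 (k=35): L=203 R=81
Round 2 (k=42): L=81 R=154
Round 3 (k=23): L=154 R=140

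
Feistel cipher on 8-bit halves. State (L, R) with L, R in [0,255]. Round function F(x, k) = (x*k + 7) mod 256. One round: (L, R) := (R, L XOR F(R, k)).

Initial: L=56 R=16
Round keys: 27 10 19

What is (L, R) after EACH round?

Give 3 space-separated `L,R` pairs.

Answer: 16,143 143,141 141,241

Derivation:
Round 1 (k=27): L=16 R=143
Round 2 (k=10): L=143 R=141
Round 3 (k=19): L=141 R=241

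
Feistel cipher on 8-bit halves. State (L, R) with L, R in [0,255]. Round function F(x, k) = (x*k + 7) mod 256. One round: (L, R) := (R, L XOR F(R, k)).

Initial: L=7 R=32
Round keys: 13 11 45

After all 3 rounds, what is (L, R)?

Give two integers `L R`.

Round 1 (k=13): L=32 R=160
Round 2 (k=11): L=160 R=199
Round 3 (k=45): L=199 R=162

Answer: 199 162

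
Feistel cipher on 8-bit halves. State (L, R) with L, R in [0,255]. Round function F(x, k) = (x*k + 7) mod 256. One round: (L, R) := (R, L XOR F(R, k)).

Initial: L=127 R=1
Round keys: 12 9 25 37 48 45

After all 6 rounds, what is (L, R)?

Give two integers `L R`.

Answer: 130 19

Derivation:
Round 1 (k=12): L=1 R=108
Round 2 (k=9): L=108 R=210
Round 3 (k=25): L=210 R=229
Round 4 (k=37): L=229 R=242
Round 5 (k=48): L=242 R=130
Round 6 (k=45): L=130 R=19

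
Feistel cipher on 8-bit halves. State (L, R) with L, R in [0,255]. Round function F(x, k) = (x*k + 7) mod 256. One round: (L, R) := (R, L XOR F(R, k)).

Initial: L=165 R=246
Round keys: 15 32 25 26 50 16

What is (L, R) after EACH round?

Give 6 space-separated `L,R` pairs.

Round 1 (k=15): L=246 R=212
Round 2 (k=32): L=212 R=113
Round 3 (k=25): L=113 R=196
Round 4 (k=26): L=196 R=158
Round 5 (k=50): L=158 R=39
Round 6 (k=16): L=39 R=233

Answer: 246,212 212,113 113,196 196,158 158,39 39,233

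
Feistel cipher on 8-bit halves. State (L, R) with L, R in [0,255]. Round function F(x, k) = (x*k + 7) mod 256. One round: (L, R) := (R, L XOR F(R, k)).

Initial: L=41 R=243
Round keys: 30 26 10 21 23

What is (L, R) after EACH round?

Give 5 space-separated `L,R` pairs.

Round 1 (k=30): L=243 R=168
Round 2 (k=26): L=168 R=228
Round 3 (k=10): L=228 R=71
Round 4 (k=21): L=71 R=62
Round 5 (k=23): L=62 R=222

Answer: 243,168 168,228 228,71 71,62 62,222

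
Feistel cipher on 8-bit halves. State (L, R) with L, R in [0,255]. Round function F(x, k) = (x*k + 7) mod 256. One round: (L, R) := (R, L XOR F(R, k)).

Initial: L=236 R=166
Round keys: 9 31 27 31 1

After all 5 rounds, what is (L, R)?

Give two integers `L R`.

Answer: 209 158

Derivation:
Round 1 (k=9): L=166 R=49
Round 2 (k=31): L=49 R=80
Round 3 (k=27): L=80 R=70
Round 4 (k=31): L=70 R=209
Round 5 (k=1): L=209 R=158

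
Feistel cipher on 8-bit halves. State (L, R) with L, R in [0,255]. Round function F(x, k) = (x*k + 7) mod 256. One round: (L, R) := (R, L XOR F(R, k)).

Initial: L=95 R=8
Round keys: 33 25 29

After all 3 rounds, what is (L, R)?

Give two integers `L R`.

Answer: 223 26

Derivation:
Round 1 (k=33): L=8 R=80
Round 2 (k=25): L=80 R=223
Round 3 (k=29): L=223 R=26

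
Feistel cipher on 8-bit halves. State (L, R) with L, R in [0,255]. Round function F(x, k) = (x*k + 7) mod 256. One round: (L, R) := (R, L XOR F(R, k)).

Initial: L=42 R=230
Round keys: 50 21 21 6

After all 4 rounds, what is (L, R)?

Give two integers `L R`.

Round 1 (k=50): L=230 R=217
Round 2 (k=21): L=217 R=50
Round 3 (k=21): L=50 R=248
Round 4 (k=6): L=248 R=229

Answer: 248 229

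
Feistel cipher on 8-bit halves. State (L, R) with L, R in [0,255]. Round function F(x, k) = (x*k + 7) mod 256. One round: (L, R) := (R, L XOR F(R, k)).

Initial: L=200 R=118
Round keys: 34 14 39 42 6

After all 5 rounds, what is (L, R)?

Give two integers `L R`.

Round 1 (k=34): L=118 R=123
Round 2 (k=14): L=123 R=183
Round 3 (k=39): L=183 R=147
Round 4 (k=42): L=147 R=146
Round 5 (k=6): L=146 R=224

Answer: 146 224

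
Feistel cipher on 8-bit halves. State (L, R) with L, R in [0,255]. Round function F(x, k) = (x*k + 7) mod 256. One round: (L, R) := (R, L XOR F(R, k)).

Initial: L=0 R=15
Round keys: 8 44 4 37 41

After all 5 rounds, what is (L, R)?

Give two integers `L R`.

Round 1 (k=8): L=15 R=127
Round 2 (k=44): L=127 R=212
Round 3 (k=4): L=212 R=40
Round 4 (k=37): L=40 R=27
Round 5 (k=41): L=27 R=114

Answer: 27 114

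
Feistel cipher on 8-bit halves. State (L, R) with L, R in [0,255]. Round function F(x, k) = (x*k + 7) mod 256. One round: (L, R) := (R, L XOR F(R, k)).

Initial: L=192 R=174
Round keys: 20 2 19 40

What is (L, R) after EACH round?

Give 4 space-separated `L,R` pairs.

Round 1 (k=20): L=174 R=95
Round 2 (k=2): L=95 R=107
Round 3 (k=19): L=107 R=167
Round 4 (k=40): L=167 R=116

Answer: 174,95 95,107 107,167 167,116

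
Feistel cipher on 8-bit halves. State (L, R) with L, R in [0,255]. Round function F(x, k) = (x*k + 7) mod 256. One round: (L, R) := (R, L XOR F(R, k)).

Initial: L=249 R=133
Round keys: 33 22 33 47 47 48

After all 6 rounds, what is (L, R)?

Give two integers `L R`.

Answer: 64 178

Derivation:
Round 1 (k=33): L=133 R=213
Round 2 (k=22): L=213 R=208
Round 3 (k=33): L=208 R=2
Round 4 (k=47): L=2 R=181
Round 5 (k=47): L=181 R=64
Round 6 (k=48): L=64 R=178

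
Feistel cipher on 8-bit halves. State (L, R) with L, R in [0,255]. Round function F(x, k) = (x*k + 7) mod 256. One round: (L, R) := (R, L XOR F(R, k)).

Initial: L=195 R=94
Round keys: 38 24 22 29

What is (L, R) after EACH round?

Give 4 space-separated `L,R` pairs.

Answer: 94,56 56,25 25,21 21,113

Derivation:
Round 1 (k=38): L=94 R=56
Round 2 (k=24): L=56 R=25
Round 3 (k=22): L=25 R=21
Round 4 (k=29): L=21 R=113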